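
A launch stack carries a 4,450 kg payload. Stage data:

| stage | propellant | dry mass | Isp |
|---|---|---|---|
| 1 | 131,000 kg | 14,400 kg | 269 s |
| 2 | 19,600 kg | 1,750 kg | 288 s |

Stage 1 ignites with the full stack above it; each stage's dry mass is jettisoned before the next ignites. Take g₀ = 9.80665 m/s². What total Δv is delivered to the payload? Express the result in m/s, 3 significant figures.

Ignition mass of stage 1 = 131,000+14,400 + 19,600+1,750 + 4,450 = 171,200 kg.
Stage 1: m₀ = 171,200 kg, m_f = 171,200 − 131,000 = 40,200 kg; Δv = 269×9.80665×ln(4.259) = 2638.0×1.4490 ≈ 3822 m/s.
Stage 2: m₀ = 25,800 kg, m_f = 25,800 − 19,600 = 6,200 kg; Δv = 288×9.80665×ln(4.161) = 2824.3×1.4258 ≈ 4027 m/s.
Total Δv = 3822 + 4027 = 7849 m/s.

Δv ≈ 7850 m/s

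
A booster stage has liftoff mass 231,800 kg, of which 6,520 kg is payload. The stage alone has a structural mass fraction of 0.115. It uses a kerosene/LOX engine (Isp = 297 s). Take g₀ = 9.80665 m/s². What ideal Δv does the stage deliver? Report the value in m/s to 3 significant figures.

Δv ≈ 5730 m/s

Stage wet mass = m₀ − payload = 231,800 − 6,520 = 225,280 kg.
Stage dry mass = ε × stage wet mass = 0.115 × 225,280 = 25,907.2 kg.
Burnout mass m_f = stage dry + payload = 25,907.2 + 6,520 = 32,427.2 kg.
v_e = Isp · g₀ = 297 × 9.80665 = 2912.6 m/s.
Δv = v_e · ln(231,800/32,427.2) = 2912.6 × ln(7.148) = 2912.6 × 1.9669 ≈ 5729 m/s.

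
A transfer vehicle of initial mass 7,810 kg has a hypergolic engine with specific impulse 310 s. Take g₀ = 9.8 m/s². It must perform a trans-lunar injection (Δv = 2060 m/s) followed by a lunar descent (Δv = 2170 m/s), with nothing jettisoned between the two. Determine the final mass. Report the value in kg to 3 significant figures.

v_e = Isp · g₀ = 310 × 9.8 = 3038.0 m/s.
After the first burn: m = 7810 × exp(−2060/3038.0) = 7810 × 0.50759 = 3,964.28 kg.
After the second burn: m = 3,964.28 × exp(−2170/3038.0) = 3,964.28 × 0.48954 = 1,940.67 kg.

final mass ≈ 1940 kg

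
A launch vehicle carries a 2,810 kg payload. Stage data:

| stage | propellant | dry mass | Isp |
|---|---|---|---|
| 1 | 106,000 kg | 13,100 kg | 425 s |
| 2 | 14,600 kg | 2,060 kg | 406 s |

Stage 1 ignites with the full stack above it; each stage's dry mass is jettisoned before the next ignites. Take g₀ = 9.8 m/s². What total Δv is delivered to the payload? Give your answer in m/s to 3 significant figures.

Ignition mass of stage 1 = 106,000+13,100 + 14,600+2,060 + 2,810 = 138,570 kg.
Stage 1: m₀ = 138,570 kg, m_f = 138,570 − 106,000 = 32,570 kg; Δv = 425×9.8×ln(4.255) = 4165.0×1.4480 ≈ 6031 m/s.
Stage 2: m₀ = 19,470 kg, m_f = 19,470 − 14,600 = 4,870 kg; Δv = 406×9.8×ln(3.998) = 3978.8×1.3858 ≈ 5514 m/s.
Total Δv = 6031 + 5514 = 11545 m/s.

Δv ≈ 11500 m/s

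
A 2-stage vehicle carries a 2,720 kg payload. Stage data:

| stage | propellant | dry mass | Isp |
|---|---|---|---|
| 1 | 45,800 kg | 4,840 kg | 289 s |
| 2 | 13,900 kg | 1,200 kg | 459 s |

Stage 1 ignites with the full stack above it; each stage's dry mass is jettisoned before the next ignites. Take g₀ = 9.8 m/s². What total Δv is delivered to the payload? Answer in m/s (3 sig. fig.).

Ignition mass of stage 1 = 45,800+4,840 + 13,900+1,200 + 2,720 = 68,460 kg.
Stage 1: m₀ = 68,460 kg, m_f = 68,460 − 45,800 = 22,660 kg; Δv = 289×9.8×ln(3.021) = 2832.2×1.1056 ≈ 3131 m/s.
Stage 2: m₀ = 17,820 kg, m_f = 17,820 − 13,900 = 3,920 kg; Δv = 459×9.8×ln(4.546) = 4498.2×1.5142 ≈ 6811 m/s.
Total Δv = 3131 + 6811 = 9942 m/s.

Δv ≈ 9940 m/s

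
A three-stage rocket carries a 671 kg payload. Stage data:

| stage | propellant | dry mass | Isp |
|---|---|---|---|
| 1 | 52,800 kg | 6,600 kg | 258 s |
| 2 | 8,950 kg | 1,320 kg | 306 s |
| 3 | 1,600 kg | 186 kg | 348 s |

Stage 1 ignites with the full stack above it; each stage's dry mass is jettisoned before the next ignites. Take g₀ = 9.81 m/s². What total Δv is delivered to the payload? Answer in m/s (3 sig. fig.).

Δv ≈ 10600 m/s

Ignition mass of stage 1 = 52,800+6,600 + 8,950+1,320 + 1,600+186 + 671 = 72,127 kg.
Stage 1: m₀ = 72,127 kg, m_f = 72,127 − 52,800 = 19,327 kg; Δv = 258×9.81×ln(3.732) = 2531.0×1.3169 ≈ 3333 m/s.
Stage 2: m₀ = 12,727 kg, m_f = 12,727 − 8,950 = 3,777 kg; Δv = 306×9.81×ln(3.37) = 3001.9×1.2148 ≈ 3647 m/s.
Stage 3: m₀ = 2,457 kg, m_f = 2,457 − 1,600 = 857 kg; Δv = 348×9.81×ln(2.867) = 3413.9×1.0533 ≈ 3596 m/s.
Total Δv = 3333 + 3647 + 3596 = 10576 m/s.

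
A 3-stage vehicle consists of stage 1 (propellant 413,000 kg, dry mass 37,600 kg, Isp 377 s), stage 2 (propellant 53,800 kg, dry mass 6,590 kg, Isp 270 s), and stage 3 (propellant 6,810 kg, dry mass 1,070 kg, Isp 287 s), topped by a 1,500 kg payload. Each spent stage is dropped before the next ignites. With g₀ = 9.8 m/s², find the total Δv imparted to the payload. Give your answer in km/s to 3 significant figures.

Ignition mass of stage 1 = 413,000+37,600 + 53,800+6,590 + 6,810+1,070 + 1,500 = 520,370 kg.
Stage 1: m₀ = 520,370 kg, m_f = 520,370 − 413,000 = 107,370 kg; Δv = 377×9.8×ln(4.847) = 3694.6×1.5783 ≈ 5831 m/s.
Stage 2: m₀ = 69,770 kg, m_f = 69,770 − 53,800 = 15,970 kg; Δv = 270×9.8×ln(4.369) = 2646.0×1.4745 ≈ 3902 m/s.
Stage 3: m₀ = 9,380 kg, m_f = 9,380 − 6,810 = 2,570 kg; Δv = 287×9.8×ln(3.65) = 2812.6×1.2947 ≈ 3641 m/s.
Total Δv = 5831 + 3902 + 3641 = 13374 m/s.

Δv ≈ 13.4 km/s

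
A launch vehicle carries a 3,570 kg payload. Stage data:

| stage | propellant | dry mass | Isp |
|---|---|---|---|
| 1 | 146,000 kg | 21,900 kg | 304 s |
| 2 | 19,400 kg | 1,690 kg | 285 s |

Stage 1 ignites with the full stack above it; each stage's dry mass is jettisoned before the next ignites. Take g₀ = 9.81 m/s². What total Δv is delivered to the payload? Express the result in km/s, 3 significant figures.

Δv ≈ 8.55 km/s

Ignition mass of stage 1 = 146,000+21,900 + 19,400+1,690 + 3,570 = 192,560 kg.
Stage 1: m₀ = 192,560 kg, m_f = 192,560 − 146,000 = 46,560 kg; Δv = 304×9.81×ln(4.136) = 2982.2×1.4197 ≈ 4234 m/s.
Stage 2: m₀ = 24,660 kg, m_f = 24,660 − 19,400 = 5,260 kg; Δv = 285×9.81×ln(4.688) = 2795.9×1.5451 ≈ 4320 m/s.
Total Δv = 4234 + 4320 = 8554 m/s.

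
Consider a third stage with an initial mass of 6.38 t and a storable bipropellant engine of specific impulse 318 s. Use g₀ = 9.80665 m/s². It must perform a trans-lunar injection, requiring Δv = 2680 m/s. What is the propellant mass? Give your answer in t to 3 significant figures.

v_e = Isp · g₀ = 318 × 9.80665 = 3118.5 m/s.
m₀/m_f = exp(Δv / v_e) = exp(2680 / 3118.5) = exp(0.8594) = 2.3617.
m_f = 6.38 / 2.3617 = 2.70144 t, so propellant = m₀ − m_f = 6.38 − 2.70144 = 3.67856 t.

propellant mass ≈ 3.68 t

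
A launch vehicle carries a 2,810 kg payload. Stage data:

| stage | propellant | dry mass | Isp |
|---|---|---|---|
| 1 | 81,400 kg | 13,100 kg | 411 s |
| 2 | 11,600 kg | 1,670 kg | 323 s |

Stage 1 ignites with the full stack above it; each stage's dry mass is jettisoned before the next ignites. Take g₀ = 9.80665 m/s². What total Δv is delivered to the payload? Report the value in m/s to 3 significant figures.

Δv ≈ 9420 m/s

Ignition mass of stage 1 = 81,400+13,100 + 11,600+1,670 + 2,810 = 110,580 kg.
Stage 1: m₀ = 110,580 kg, m_f = 110,580 − 81,400 = 29,180 kg; Δv = 411×9.80665×ln(3.79) = 4030.5×1.3323 ≈ 5370 m/s.
Stage 2: m₀ = 16,080 kg, m_f = 16,080 − 11,600 = 4,480 kg; Δv = 323×9.80665×ln(3.589) = 3167.5×1.2780 ≈ 4048 m/s.
Total Δv = 5370 + 4048 = 9418 m/s.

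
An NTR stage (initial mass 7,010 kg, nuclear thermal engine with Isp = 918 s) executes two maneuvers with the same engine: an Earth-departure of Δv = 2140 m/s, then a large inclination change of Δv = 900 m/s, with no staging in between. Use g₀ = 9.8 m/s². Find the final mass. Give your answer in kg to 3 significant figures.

final mass ≈ 5000 kg

v_e = Isp · g₀ = 918 × 9.8 = 8996.4 m/s.
After the first burn: m = 7010 × exp(−2140/8996.4) = 7010 × 0.78830 = 5,525.98 kg.
After the second burn: m = 5,525.98 × exp(−900/8996.4) = 5,525.98 × 0.90480 = 4,999.91 kg.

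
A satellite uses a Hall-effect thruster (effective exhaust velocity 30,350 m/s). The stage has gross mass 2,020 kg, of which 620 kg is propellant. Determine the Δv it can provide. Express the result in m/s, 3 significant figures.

m_f = m₀ − m_prop = 2,020 − 620 = 1,400 kg.
From the ideal rocket equation, Δv = v_e · ln(m₀/m_f) = 30350.0 × ln(1.443) = 30350.0 × 0.3666 ≈ 11127.1 m/s.

Δv ≈ 11100 m/s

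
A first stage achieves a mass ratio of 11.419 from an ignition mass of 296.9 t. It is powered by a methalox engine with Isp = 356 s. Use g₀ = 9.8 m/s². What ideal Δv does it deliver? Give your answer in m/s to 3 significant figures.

Δv ≈ 8500 m/s

v_e = Isp · g₀ = 356 × 9.8 = 3488.8 m/s.
From the ideal rocket equation, Δv = v_e · ln(11.419) = 3488.8 × 2.4353 ≈ 8496.2 m/s.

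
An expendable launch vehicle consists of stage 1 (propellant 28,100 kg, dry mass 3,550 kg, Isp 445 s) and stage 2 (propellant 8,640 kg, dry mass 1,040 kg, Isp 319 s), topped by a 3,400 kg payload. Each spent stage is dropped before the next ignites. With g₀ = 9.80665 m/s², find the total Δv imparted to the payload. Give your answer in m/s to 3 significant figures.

Ignition mass of stage 1 = 28,100+3,550 + 8,640+1,040 + 3,400 = 44,730 kg.
Stage 1: m₀ = 44,730 kg, m_f = 44,730 − 28,100 = 16,630 kg; Δv = 445×9.80665×ln(2.69) = 4364.0×0.9894 ≈ 4318 m/s.
Stage 2: m₀ = 13,080 kg, m_f = 13,080 − 8,640 = 4,440 kg; Δv = 319×9.80665×ln(2.946) = 3128.3×1.0804 ≈ 3380 m/s.
Total Δv = 4318 + 3380 = 7698 m/s.

Δv ≈ 7700 m/s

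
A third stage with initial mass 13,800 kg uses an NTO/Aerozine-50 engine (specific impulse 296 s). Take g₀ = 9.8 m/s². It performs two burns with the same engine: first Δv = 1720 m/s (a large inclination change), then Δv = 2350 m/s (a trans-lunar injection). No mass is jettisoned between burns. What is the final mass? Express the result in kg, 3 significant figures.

v_e = Isp · g₀ = 296 × 9.8 = 2900.8 m/s.
After the first burn: m = 13800 × exp(−1720/2900.8) = 13800 × 0.55270 = 7,627.26 kg.
After the second burn: m = 7,627.26 × exp(−2350/2900.8) = 7,627.26 × 0.44480 = 3,392.61 kg.

final mass ≈ 3390 kg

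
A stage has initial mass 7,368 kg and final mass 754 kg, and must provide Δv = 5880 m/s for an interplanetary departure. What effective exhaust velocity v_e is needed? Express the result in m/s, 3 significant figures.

v_e ≈ 2580 m/s

ln(m₀/m_f) = ln(7368/754) = ln(9.772) = 2.2795.
Using Δv = v_e ln(m₀/m_f): v_e = Δv / ln(m₀/m_f) = 5880 / 2.2795 = 2579.5 m/s.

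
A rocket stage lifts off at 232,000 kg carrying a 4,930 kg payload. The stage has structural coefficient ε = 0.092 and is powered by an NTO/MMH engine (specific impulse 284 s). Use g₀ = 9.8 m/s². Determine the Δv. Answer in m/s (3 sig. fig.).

Stage wet mass = m₀ − payload = 232,000 − 4,930 = 227,070 kg.
Stage dry mass = ε × stage wet mass = 0.092 × 227,070 = 20,890.4 kg.
Burnout mass m_f = stage dry + payload = 20,890.4 + 4,930 = 25,820.4 kg.
v_e = Isp · g₀ = 284 × 9.8 = 2783.2 m/s.
Rocket equation: Δv = v_e · ln(232,000/25,820.4) = 2783.2 × ln(8.985) = 2783.2 × 2.1956 ≈ 6111 m/s.

Δv ≈ 6110 m/s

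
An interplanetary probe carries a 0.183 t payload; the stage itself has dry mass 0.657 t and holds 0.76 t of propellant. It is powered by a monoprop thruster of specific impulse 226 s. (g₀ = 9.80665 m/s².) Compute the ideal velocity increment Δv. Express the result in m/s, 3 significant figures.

Δv ≈ 1430 m/s

v_e = Isp · g₀ = 226 × 9.80665 = 2216.3 m/s.
m₀ = payload + dry + propellant = 0.183 + 0.657 + 0.76 = 1.6 t.
m_f = payload + dry = 0.183 + 0.657 = 0.84 t.
From the ideal rocket equation, Δv = v_e · ln(m₀/m_f) = 2216.3 × ln(1.905) = 2216.3 × 0.6444 ≈ 1428.1 m/s.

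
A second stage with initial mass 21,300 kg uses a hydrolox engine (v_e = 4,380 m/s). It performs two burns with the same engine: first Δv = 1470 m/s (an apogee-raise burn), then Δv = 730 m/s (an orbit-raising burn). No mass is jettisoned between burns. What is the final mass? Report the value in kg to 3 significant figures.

final mass ≈ 12900 kg

After the first burn: m = 21300 × exp(−1470/4380.0) = 21300 × 0.71490 = 15,227.4 kg.
After the second burn: m = 15,227.4 × exp(−730/4380.0) = 15,227.4 × 0.84648 = 12,889.7 kg.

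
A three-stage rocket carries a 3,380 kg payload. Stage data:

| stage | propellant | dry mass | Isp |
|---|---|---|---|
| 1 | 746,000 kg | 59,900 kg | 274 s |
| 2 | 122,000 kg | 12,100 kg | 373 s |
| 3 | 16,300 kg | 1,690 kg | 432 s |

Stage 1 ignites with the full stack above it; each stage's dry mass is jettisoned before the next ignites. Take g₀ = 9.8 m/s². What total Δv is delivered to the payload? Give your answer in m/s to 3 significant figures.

Ignition mass of stage 1 = 746,000+59,900 + 122,000+12,100 + 16,300+1,690 + 3,380 = 961,370 kg.
Stage 1: m₀ = 961,370 kg, m_f = 961,370 − 746,000 = 215,370 kg; Δv = 274×9.8×ln(4.464) = 2685.2×1.4960 ≈ 4017 m/s.
Stage 2: m₀ = 155,470 kg, m_f = 155,470 − 122,000 = 33,470 kg; Δv = 373×9.8×ln(4.645) = 3655.4×1.5358 ≈ 5614 m/s.
Stage 3: m₀ = 21,370 kg, m_f = 21,370 − 16,300 = 5,070 kg; Δv = 432×9.8×ln(4.215) = 4233.6×1.4386 ≈ 6091 m/s.
Total Δv = 4017 + 5614 + 6091 = 15722 m/s.

Δv ≈ 15700 m/s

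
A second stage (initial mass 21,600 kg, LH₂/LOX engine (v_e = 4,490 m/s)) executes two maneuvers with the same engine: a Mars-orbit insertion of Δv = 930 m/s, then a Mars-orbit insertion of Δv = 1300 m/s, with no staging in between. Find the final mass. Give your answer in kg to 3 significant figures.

final mass ≈ 13100 kg

After the first burn: m = 21600 × exp(−930/4490.0) = 21600 × 0.81292 = 17,559.1 kg.
After the second burn: m = 17,559.1 × exp(−1300/4490.0) = 17,559.1 × 0.74861 = 13,144.9 kg.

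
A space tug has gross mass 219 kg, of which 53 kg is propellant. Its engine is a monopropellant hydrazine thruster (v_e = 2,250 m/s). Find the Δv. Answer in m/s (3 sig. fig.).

Δv ≈ 623 m/s

m_f = m₀ − m_prop = 219 − 53 = 166 kg.
Δv = v_e · ln(m₀/m_f) = 2250.0 × ln(1.319) = 2250.0 × 0.2771 ≈ 623.4 m/s.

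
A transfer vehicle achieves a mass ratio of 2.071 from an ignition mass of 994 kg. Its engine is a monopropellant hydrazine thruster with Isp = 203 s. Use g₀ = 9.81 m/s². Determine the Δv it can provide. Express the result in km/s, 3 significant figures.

v_e = Isp · g₀ = 203 × 9.81 = 1991.4 m/s.
Rocket equation: Δv = v_e · ln(2.071) = 1991.4 × 0.7280 ≈ 1449.8 m/s.

Δv ≈ 1.45 km/s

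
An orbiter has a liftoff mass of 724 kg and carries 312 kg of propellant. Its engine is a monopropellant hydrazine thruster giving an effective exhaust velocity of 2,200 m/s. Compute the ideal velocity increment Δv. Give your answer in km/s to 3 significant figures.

m_f = m₀ − m_prop = 724 − 312 = 412 kg.
Rocket equation: Δv = v_e · ln(m₀/m_f) = 2200.0 × ln(1.757) = 2200.0 × 0.5638 ≈ 1240.3 m/s.

Δv ≈ 1.24 km/s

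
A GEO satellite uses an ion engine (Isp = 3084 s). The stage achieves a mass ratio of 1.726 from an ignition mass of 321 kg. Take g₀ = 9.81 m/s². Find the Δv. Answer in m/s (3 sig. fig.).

Δv ≈ 16500 m/s

v_e = Isp · g₀ = 3084 × 9.81 = 30254.0 m/s.
Rocket equation: Δv = v_e · ln(1.726) = 30254.0 × 0.5458 ≈ 16512.9 m/s.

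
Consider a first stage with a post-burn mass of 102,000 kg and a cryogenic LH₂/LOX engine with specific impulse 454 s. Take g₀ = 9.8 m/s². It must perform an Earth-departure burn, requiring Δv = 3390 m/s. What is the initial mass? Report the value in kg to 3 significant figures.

v_e = Isp · g₀ = 454 × 9.8 = 4449.2 m/s.
m₀/m_f = exp(Δv / v_e) = exp(3390 / 4449.2) = exp(0.7619) = 2.1424.
m₀ = m_f × 2.1424 = 102,000 × 2.1424 = 218,525 kg.

initial mass ≈ 219000 kg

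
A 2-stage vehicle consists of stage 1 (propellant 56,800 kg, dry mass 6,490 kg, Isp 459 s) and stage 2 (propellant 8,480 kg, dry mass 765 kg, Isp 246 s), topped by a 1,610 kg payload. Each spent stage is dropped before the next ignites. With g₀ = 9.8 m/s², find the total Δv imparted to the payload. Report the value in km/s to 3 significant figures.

Ignition mass of stage 1 = 56,800+6,490 + 8,480+765 + 1,610 = 74,145 kg.
Stage 1: m₀ = 74,145 kg, m_f = 74,145 − 56,800 = 17,345 kg; Δv = 459×9.8×ln(4.275) = 4498.2×1.4527 ≈ 6535 m/s.
Stage 2: m₀ = 10,855 kg, m_f = 10,855 − 8,480 = 2,375 kg; Δv = 246×9.8×ln(4.571) = 2410.8×1.5196 ≈ 3664 m/s.
Total Δv = 6535 + 3664 = 10199 m/s.

Δv ≈ 10.2 km/s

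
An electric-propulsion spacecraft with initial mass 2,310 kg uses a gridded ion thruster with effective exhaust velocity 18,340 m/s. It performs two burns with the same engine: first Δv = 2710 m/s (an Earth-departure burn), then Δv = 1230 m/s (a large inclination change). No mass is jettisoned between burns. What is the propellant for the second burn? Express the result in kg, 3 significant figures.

After the first burn: m = 2310 × exp(−2710/18340.0) = 2310 × 0.86263 = 1,992.68 kg.
After the second burn: m = 1,992.68 × exp(−1230/18340.0) = 1,992.68 × 0.93513 = 1,863.41 kg.
Second-burn propellant = 1,992.68 − 1,863.41 = 129.27 kg.

propellant for the second burn ≈ 129 kg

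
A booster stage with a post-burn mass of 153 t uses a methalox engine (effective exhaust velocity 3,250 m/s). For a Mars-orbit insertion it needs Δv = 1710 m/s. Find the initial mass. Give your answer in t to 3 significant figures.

initial mass ≈ 259 t

Using Δv = v_e ln(m₀/m_f): m₀/m_f = exp(Δv / v_e) = exp(1710 / 3250.0) = exp(0.5262) = 1.6924.
m₀ = m_f × 1.6924 = 153 × 1.6924 = 258.937 t.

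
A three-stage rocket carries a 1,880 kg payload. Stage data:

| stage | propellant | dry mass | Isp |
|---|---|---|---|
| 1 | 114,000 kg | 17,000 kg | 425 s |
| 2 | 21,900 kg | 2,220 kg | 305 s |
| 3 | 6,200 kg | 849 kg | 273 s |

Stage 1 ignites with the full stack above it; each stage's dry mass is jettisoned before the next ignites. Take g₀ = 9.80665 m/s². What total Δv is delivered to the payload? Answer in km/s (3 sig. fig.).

Δv ≈ 11.4 km/s

Ignition mass of stage 1 = 114,000+17,000 + 21,900+2,220 + 6,200+849 + 1,880 = 164,049 kg.
Stage 1: m₀ = 164,049 kg, m_f = 164,049 − 114,000 = 50,049 kg; Δv = 425×9.80665×ln(3.278) = 4167.8×1.1872 ≈ 4948 m/s.
Stage 2: m₀ = 33,049 kg, m_f = 33,049 − 21,900 = 11,149 kg; Δv = 305×9.80665×ln(2.964) = 2991.0×1.0866 ≈ 3250 m/s.
Stage 3: m₀ = 8,929 kg, m_f = 8,929 − 6,200 = 2,729 kg; Δv = 273×9.80665×ln(3.272) = 2677.2×1.1854 ≈ 3173 m/s.
Total Δv = 4948 + 3250 + 3173 = 11371 m/s.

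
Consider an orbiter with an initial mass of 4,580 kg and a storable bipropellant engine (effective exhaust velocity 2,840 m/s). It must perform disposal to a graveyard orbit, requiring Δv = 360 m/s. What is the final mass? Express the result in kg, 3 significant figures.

final mass ≈ 4030 kg

Using Δv = v_e ln(m₀/m_f): m₀/m_f = exp(Δv / v_e) = exp(360 / 2840.0) = exp(0.1268) = 1.1351.
m_f = m₀ / 1.1351 = 4,580 / 1.1351 = 4,034.89 kg.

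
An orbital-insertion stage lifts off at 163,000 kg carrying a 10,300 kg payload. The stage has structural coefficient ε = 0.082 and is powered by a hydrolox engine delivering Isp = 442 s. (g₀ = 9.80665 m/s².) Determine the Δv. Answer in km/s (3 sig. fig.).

Stage wet mass = m₀ − payload = 163,000 − 10,300 = 152,700 kg.
Stage dry mass = ε × stage wet mass = 0.082 × 152,700 = 12,521.4 kg.
Burnout mass m_f = stage dry + payload = 12,521.4 + 10,300 = 22,821.4 kg.
v_e = Isp · g₀ = 442 × 9.80665 = 4334.5 m/s.
Δv = v_e · ln(163,000/22,821.4) = 4334.5 × ln(7.142) = 4334.5 × 1.9661 ≈ 8522 m/s.

Δv ≈ 8.52 km/s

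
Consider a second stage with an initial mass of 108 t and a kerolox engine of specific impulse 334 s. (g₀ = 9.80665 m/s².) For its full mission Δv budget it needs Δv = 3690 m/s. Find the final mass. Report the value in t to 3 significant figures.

v_e = Isp · g₀ = 334 × 9.80665 = 3275.4 m/s.
Using Δv = v_e ln(m₀/m_f): m₀/m_f = exp(Δv / v_e) = exp(3690 / 3275.4) = exp(1.1266) = 3.0851.
m_f = m₀ / 3.0851 = 108 / 3.0851 = 35.007 t.

final mass ≈ 35.0 t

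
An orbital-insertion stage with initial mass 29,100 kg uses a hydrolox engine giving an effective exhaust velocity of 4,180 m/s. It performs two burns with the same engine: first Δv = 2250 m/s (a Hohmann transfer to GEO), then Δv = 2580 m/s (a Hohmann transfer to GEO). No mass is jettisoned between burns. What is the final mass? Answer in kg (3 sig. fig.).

After the first burn: m = 29100 × exp(−2250/4180.0) = 29100 × 0.58375 = 16,987.1 kg.
After the second burn: m = 16,987.1 × exp(−2580/4180.0) = 16,987.1 × 0.53944 = 9,163.52 kg.

final mass ≈ 9160 kg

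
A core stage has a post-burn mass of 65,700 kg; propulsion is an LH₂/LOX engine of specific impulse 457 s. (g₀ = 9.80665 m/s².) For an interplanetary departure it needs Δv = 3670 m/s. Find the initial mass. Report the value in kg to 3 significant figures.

initial mass ≈ 149000 kg

v_e = Isp · g₀ = 457 × 9.80665 = 4481.6 m/s.
m₀/m_f = exp(Δv / v_e) = exp(3670 / 4481.6) = exp(0.8189) = 2.2680.
m₀ = m_f × 2.2680 = 65,700 × 2.2680 = 149,008 kg.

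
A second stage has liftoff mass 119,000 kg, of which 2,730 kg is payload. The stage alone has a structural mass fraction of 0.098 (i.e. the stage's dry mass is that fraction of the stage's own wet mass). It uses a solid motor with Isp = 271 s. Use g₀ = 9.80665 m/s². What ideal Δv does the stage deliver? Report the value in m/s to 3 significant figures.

Stage wet mass = m₀ − payload = 119,000 − 2,730 = 116,270 kg.
Stage dry mass = ε × stage wet mass = 0.098 × 116,270 = 11,394.5 kg.
Burnout mass m_f = stage dry + payload = 11,394.5 + 2,730 = 14,124.5 kg.
v_e = Isp · g₀ = 271 × 9.80665 = 2657.6 m/s.
By the Tsiolkovsky rocket equation, Δv = v_e · ln(119,000/14,124.5) = 2657.6 × ln(8.425) = 2657.6 × 2.1312 ≈ 5664 m/s.

Δv ≈ 5660 m/s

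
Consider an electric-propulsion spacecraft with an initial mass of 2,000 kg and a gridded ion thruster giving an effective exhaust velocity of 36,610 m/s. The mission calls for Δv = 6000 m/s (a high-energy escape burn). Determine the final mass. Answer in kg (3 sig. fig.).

final mass ≈ 1700 kg

Rocket equation: m₀/m_f = exp(Δv / v_e) = exp(6000 / 36610.0) = exp(0.1639) = 1.1781.
m_f = m₀ / 1.1781 = 2,000 / 1.1781 = 1,697.65 kg.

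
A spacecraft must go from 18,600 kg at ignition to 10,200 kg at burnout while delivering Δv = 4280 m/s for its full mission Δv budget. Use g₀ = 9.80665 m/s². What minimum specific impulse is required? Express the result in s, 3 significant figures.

Isp ≈ 726 s

ln(m₀/m_f) = ln(18600/10200) = ln(1.824) = 0.6008.
v_e = Δv / ln(m₀/m_f) = 4280 / 0.6008 = 7124.1 m/s.
Isp = v_e / g₀ = 7124.1 / 9.80665 = 726.5 s.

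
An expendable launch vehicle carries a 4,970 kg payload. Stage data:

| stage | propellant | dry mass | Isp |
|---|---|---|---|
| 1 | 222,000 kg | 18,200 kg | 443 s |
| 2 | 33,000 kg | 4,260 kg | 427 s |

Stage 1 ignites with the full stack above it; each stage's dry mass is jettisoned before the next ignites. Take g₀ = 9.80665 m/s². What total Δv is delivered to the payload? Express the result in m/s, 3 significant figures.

Ignition mass of stage 1 = 222,000+18,200 + 33,000+4,260 + 4,970 = 282,430 kg.
Stage 1: m₀ = 282,430 kg, m_f = 282,430 − 222,000 = 60,430 kg; Δv = 443×9.80665×ln(4.674) = 4344.3×1.5419 ≈ 6699 m/s.
Stage 2: m₀ = 42,230 kg, m_f = 42,230 − 33,000 = 9,230 kg; Δv = 427×9.80665×ln(4.575) = 4187.4×1.5207 ≈ 6368 m/s.
Total Δv = 6699 + 6368 = 13067 m/s.

Δv ≈ 13100 m/s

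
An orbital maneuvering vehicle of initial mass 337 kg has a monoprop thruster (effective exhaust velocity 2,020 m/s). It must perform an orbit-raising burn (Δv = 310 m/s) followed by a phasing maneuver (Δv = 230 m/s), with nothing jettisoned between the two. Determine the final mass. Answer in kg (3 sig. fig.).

After the first burn: m = 337 × exp(−310/2020.0) = 337 × 0.85773 = 289.055 kg.
After the second burn: m = 289.055 × exp(−230/2020.0) = 289.055 × 0.89238 = 257.947 kg.

final mass ≈ 258 kg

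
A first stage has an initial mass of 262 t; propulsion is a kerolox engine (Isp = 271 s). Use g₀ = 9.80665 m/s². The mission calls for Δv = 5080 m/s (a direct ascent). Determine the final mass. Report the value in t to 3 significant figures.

final mass ≈ 38.7 t

v_e = Isp · g₀ = 271 × 9.80665 = 2657.6 m/s.
m₀/m_f = exp(Δv / v_e) = exp(5080 / 2657.6) = exp(1.9115) = 6.7632.
m_f = m₀ / 6.7632 = 262 / 6.7632 = 38.7391 t.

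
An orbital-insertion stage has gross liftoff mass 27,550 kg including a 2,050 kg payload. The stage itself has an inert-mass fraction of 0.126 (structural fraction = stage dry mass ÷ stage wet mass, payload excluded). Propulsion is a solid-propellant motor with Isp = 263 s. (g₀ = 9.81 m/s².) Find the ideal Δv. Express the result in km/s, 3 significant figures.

Δv ≈ 4.27 km/s

Stage wet mass = m₀ − payload = 27,550 − 2,050 = 25,500 kg.
Stage dry mass = ε × stage wet mass = 0.126 × 25,500 = 3,213 kg.
Burnout mass m_f = stage dry + payload = 3,213 + 2,050 = 5,263 kg.
v_e = Isp · g₀ = 263 × 9.81 = 2580.0 m/s.
Δv = v_e · ln(27,550/5,263) = 2580.0 × ln(5.235) = 2580.0 × 1.6553 ≈ 4271 m/s.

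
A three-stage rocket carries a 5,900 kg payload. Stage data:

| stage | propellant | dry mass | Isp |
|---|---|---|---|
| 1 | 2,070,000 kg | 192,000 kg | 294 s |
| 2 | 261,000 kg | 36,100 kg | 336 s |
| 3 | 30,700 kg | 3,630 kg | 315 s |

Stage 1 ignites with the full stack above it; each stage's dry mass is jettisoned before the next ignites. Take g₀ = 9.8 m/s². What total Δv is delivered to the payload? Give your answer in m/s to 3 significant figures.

Ignition mass of stage 1 = 2,070,000+192,000 + 261,000+36,100 + 30,700+3,630 + 5,900 = 2,599,330 kg.
Stage 1: m₀ = 2,599,330 kg, m_f = 2,599,330 − 2,070,000 = 529,330 kg; Δv = 294×9.8×ln(4.911) = 2881.2×1.5914 ≈ 4585 m/s.
Stage 2: m₀ = 337,330 kg, m_f = 337,330 − 261,000 = 76,330 kg; Δv = 336×9.8×ln(4.419) = 3292.8×1.4860 ≈ 4893 m/s.
Stage 3: m₀ = 40,230 kg, m_f = 40,230 − 30,700 = 9,530 kg; Δv = 315×9.8×ln(4.221) = 3087.0×1.4402 ≈ 4446 m/s.
Total Δv = 4585 + 4893 + 4446 = 13924 m/s.

Δv ≈ 13900 m/s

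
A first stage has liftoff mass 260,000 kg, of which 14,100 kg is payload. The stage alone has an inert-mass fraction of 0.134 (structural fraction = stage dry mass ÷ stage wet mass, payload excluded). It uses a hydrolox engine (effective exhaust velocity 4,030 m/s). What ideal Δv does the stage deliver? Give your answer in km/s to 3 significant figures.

Stage wet mass = m₀ − payload = 260,000 − 14,100 = 245,900 kg.
Stage dry mass = ε × stage wet mass = 0.134 × 245,900 = 32,950.6 kg.
Burnout mass m_f = stage dry + payload = 32,950.6 + 14,100 = 47,050.6 kg.
Δv = v_e · ln(260,000/47,050.6) = 4030.0 × ln(5.526) = 4030.0 × 1.7095 ≈ 6889 m/s.

Δv ≈ 6.89 km/s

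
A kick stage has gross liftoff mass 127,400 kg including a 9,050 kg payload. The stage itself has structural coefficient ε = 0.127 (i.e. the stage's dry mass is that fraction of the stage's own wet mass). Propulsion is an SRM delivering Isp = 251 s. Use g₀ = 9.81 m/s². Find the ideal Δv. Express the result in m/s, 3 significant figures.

Stage wet mass = m₀ − payload = 127,400 − 9,050 = 118,350 kg.
Stage dry mass = ε × stage wet mass = 0.127 × 118,350 = 15,030.5 kg.
Burnout mass m_f = stage dry + payload = 15,030.5 + 9,050 = 24,080.5 kg.
v_e = Isp · g₀ = 251 × 9.81 = 2462.3 m/s.
From the ideal rocket equation, Δv = v_e · ln(127,400/24,080.5) = 2462.3 × ln(5.291) = 2462.3 × 1.6659 ≈ 4102 m/s.

Δv ≈ 4100 m/s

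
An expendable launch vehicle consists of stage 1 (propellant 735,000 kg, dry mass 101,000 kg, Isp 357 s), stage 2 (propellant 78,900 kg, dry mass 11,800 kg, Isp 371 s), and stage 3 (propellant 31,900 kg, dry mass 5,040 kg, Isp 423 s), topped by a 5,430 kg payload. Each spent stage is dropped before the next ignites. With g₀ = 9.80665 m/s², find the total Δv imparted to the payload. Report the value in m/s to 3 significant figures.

Δv ≈ 14000 m/s

Ignition mass of stage 1 = 735,000+101,000 + 78,900+11,800 + 31,900+5,040 + 5,430 = 969,070 kg.
Stage 1: m₀ = 969,070 kg, m_f = 969,070 − 735,000 = 234,070 kg; Δv = 357×9.80665×ln(4.14) = 3501.0×1.4207 ≈ 4974 m/s.
Stage 2: m₀ = 133,070 kg, m_f = 133,070 − 78,900 = 54,170 kg; Δv = 371×9.80665×ln(2.457) = 3638.3×0.8987 ≈ 3270 m/s.
Stage 3: m₀ = 42,370 kg, m_f = 42,370 − 31,900 = 10,470 kg; Δv = 423×9.80665×ln(4.047) = 4148.2×1.3979 ≈ 5799 m/s.
Total Δv = 4974 + 3270 + 5799 = 14043 m/s.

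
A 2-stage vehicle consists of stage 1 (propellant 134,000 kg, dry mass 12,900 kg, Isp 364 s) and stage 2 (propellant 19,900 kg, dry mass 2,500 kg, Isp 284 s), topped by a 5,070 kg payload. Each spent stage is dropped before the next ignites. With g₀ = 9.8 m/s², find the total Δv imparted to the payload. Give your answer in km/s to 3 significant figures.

Ignition mass of stage 1 = 134,000+12,900 + 19,900+2,500 + 5,070 = 174,370 kg.
Stage 1: m₀ = 174,370 kg, m_f = 174,370 − 134,000 = 40,370 kg; Δv = 364×9.8×ln(4.319) = 3567.2×1.4631 ≈ 5219 m/s.
Stage 2: m₀ = 27,470 kg, m_f = 27,470 − 19,900 = 7,570 kg; Δv = 284×9.8×ln(3.629) = 2783.2×1.2889 ≈ 3587 m/s.
Total Δv = 5219 + 3587 = 8806 m/s.

Δv ≈ 8.81 km/s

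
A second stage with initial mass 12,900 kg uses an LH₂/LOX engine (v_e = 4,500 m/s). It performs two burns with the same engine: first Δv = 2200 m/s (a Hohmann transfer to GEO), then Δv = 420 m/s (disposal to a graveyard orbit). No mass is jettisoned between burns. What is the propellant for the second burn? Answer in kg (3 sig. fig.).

propellant for the second burn ≈ 705 kg

After the first burn: m = 12900 × exp(−2200/4500.0) = 12900 × 0.61331 = 7,911.7 kg.
After the second burn: m = 7,911.7 × exp(−420/4500.0) = 7,911.7 × 0.91089 = 7,206.69 kg.
Second-burn propellant = 7,911.7 − 7,206.69 = 705.01 kg.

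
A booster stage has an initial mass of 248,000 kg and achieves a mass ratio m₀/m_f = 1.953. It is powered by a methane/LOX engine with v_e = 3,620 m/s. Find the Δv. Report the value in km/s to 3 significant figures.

Using Δv = v_e ln(m₀/m_f): Δv = v_e · ln(1.953) = 3620.0 × 0.6694 ≈ 2423.1 m/s.

Δv ≈ 2.42 km/s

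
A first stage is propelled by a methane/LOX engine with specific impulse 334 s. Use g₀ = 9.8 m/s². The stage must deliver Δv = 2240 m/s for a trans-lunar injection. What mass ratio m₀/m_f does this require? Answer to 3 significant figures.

v_e = Isp · g₀ = 334 × 9.8 = 3273.2 m/s.
From the ideal rocket equation, m₀/m_f = exp(Δv / v_e) = exp(2240 / 3273.2) = exp(0.6843) = 1.9825.

mass ratio ≈ 1.98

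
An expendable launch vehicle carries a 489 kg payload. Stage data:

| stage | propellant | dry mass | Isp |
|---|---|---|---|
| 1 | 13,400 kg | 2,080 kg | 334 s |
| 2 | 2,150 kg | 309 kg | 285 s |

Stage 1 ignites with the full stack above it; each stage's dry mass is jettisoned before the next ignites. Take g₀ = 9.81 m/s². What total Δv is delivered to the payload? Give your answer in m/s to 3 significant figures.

Ignition mass of stage 1 = 13,400+2,080 + 2,150+309 + 489 = 18,428 kg.
Stage 1: m₀ = 18,428 kg, m_f = 18,428 − 13,400 = 5,028 kg; Δv = 334×9.81×ln(3.665) = 3276.5×1.2988 ≈ 4256 m/s.
Stage 2: m₀ = 2,948 kg, m_f = 2,948 − 2,150 = 798 kg; Δv = 285×9.81×ln(3.694) = 2795.9×1.3068 ≈ 3654 m/s.
Total Δv = 4256 + 3654 = 7910 m/s.

Δv ≈ 7910 m/s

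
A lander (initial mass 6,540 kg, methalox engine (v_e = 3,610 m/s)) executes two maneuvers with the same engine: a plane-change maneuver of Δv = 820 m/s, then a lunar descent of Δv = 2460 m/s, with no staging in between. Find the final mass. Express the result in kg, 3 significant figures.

final mass ≈ 2640 kg

After the first burn: m = 6540 × exp(−820/3610.0) = 6540 × 0.79680 = 5,211.07 kg.
After the second burn: m = 5,211.07 × exp(−2460/3610.0) = 5,211.07 × 0.50589 = 2,636.23 kg.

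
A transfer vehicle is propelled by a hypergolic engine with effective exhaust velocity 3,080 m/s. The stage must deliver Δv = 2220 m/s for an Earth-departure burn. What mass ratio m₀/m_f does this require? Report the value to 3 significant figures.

mass ratio ≈ 2.06

By the Tsiolkovsky rocket equation, m₀/m_f = exp(Δv / v_e) = exp(2220 / 3080.0) = exp(0.7208) = 2.0560.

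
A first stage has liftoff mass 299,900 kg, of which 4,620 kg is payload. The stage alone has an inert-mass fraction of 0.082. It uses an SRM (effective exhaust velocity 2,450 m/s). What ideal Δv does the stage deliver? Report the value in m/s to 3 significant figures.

Δv ≈ 5740 m/s

Stage wet mass = m₀ − payload = 299,900 − 4,620 = 295,280 kg.
Stage dry mass = ε × stage wet mass = 0.082 × 295,280 = 24,213 kg.
Burnout mass m_f = stage dry + payload = 24,213 + 4,620 = 28,833 kg.
Using Δv = v_e ln(m₀/m_f): Δv = v_e · ln(299,900/28,833) = 2450.0 × ln(10.4) = 2450.0 × 2.3419 ≈ 5738 m/s.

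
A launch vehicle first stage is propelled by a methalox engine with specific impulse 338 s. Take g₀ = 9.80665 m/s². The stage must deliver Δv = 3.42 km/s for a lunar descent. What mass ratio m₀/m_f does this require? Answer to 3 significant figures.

v_e = Isp · g₀ = 338 × 9.80665 = 3314.6 m/s.
Using Δv = v_e ln(m₀/m_f): m₀/m_f = exp(Δv / v_e) = exp(3420 / 3314.6) = exp(1.0318) = 2.8061.

mass ratio ≈ 2.81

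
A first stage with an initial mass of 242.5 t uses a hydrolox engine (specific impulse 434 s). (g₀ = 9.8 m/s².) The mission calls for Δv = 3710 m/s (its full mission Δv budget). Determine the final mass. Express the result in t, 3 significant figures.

final mass ≈ 101 t

v_e = Isp · g₀ = 434 × 9.8 = 4253.2 m/s.
Using Δv = v_e ln(m₀/m_f): m₀/m_f = exp(Δv / v_e) = exp(3710 / 4253.2) = exp(0.8723) = 2.3924.
m_f = m₀ / 2.3924 = 242.5 / 2.3924 = 101.363 t.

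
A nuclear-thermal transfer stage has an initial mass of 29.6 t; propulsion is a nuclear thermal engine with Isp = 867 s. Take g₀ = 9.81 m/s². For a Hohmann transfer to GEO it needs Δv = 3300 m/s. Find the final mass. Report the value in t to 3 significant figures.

v_e = Isp · g₀ = 867 × 9.81 = 8505.3 m/s.
From the ideal rocket equation, m₀/m_f = exp(Δv / v_e) = exp(3300 / 8505.3) = exp(0.3880) = 1.4740.
m_f = m₀ / 1.4740 = 29.6 / 1.4740 = 20.0814 t.

final mass ≈ 20.1 t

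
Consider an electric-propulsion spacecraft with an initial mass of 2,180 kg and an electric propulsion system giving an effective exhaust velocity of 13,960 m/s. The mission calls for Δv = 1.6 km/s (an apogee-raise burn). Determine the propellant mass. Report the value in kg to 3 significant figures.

From the ideal rocket equation, m₀/m_f = exp(Δv / v_e) = exp(1600 / 13960.0) = exp(0.1146) = 1.1214.
m_f = 2,180 / 1.1214 = 1,944 kg, so propellant = m₀ − m_f = 2,180 − 1,944 = 236 kg.

propellant mass ≈ 236 kg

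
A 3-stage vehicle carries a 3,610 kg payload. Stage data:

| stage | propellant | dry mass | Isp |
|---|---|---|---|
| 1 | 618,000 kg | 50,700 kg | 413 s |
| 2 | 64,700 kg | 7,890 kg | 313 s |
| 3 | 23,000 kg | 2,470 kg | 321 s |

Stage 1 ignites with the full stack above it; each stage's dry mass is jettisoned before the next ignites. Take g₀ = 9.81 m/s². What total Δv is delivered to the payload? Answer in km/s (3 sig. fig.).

Δv ≈ 14.6 km/s

Ignition mass of stage 1 = 618,000+50,700 + 64,700+7,890 + 23,000+2,470 + 3,610 = 770,370 kg.
Stage 1: m₀ = 770,370 kg, m_f = 770,370 − 618,000 = 152,370 kg; Δv = 413×9.81×ln(5.056) = 4051.5×1.6206 ≈ 6566 m/s.
Stage 2: m₀ = 101,670 kg, m_f = 101,670 − 64,700 = 36,970 kg; Δv = 313×9.81×ln(2.75) = 3070.5×1.0116 ≈ 3106 m/s.
Stage 3: m₀ = 29,080 kg, m_f = 29,080 − 23,000 = 6,080 kg; Δv = 321×9.81×ln(4.783) = 3149.0×1.5650 ≈ 4928 m/s.
Total Δv = 6566 + 3106 + 4928 = 14600 m/s.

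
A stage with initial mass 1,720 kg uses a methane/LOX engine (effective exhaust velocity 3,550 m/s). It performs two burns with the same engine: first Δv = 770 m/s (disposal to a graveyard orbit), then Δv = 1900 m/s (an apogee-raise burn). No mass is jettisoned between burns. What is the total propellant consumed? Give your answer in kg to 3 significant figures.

After the first burn: m = 1720 × exp(−770/3550.0) = 1720 × 0.80501 = 1,384.62 kg.
After the second burn: m = 1,384.62 × exp(−1900/3550.0) = 1,384.62 × 0.58555 = 810.764 kg.
Total propellant = m₀ − m_final = 1720 − 810.764 = 909.236 kg.

total propellant consumed ≈ 909 kg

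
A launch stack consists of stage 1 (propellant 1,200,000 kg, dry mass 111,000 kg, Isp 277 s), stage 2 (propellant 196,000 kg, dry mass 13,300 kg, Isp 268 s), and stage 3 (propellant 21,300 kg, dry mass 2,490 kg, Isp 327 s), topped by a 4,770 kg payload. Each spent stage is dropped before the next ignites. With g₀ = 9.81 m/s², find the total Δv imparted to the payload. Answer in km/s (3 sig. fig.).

Δv ≈ 13.0 km/s

Ignition mass of stage 1 = 1,200,000+111,000 + 196,000+13,300 + 21,300+2,490 + 4,770 = 1,548,860 kg.
Stage 1: m₀ = 1,548,860 kg, m_f = 1,548,860 − 1,200,000 = 348,860 kg; Δv = 277×9.81×ln(4.44) = 2717.4×1.4906 ≈ 4051 m/s.
Stage 2: m₀ = 237,860 kg, m_f = 237,860 − 196,000 = 41,860 kg; Δv = 268×9.81×ln(5.682) = 2629.1×1.7374 ≈ 4568 m/s.
Stage 3: m₀ = 28,560 kg, m_f = 28,560 − 21,300 = 7,260 kg; Δv = 327×9.81×ln(3.934) = 3207.9×1.3696 ≈ 4394 m/s.
Total Δv = 4051 + 4568 + 4394 = 13013 m/s.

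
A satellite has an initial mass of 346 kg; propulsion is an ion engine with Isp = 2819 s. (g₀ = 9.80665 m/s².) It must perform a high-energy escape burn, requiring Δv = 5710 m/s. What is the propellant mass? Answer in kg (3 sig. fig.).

v_e = Isp · g₀ = 2819 × 9.80665 = 27644.9 m/s.
By the Tsiolkovsky rocket equation, m₀/m_f = exp(Δv / v_e) = exp(5710 / 27644.9) = exp(0.2065) = 1.2294.
m_f = 346 / 1.2294 = 281.438 kg, so propellant = m₀ − m_f = 346 − 281.438 = 64.562 kg.

propellant mass ≈ 64.6 kg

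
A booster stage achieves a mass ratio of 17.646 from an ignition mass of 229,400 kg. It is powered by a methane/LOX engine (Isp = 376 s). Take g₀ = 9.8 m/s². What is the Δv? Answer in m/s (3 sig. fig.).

v_e = Isp · g₀ = 376 × 9.8 = 3684.8 m/s.
Rocket equation: Δv = v_e · ln(17.646) = 3684.8 × 2.8705 ≈ 10577.3 m/s.

Δv ≈ 10600 m/s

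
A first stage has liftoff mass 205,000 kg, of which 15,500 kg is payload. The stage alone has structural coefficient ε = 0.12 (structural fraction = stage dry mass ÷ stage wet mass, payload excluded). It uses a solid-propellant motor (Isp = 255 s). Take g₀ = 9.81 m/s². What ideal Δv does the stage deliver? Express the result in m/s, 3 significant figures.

Stage wet mass = m₀ − payload = 205,000 − 15,500 = 189,500 kg.
Stage dry mass = ε × stage wet mass = 0.12 × 189,500 = 22,740 kg.
Burnout mass m_f = stage dry + payload = 22,740 + 15,500 = 38,240 kg.
v_e = Isp · g₀ = 255 × 9.81 = 2501.6 m/s.
Δv = v_e · ln(205,000/38,240) = 2501.6 × ln(5.361) = 2501.6 × 1.6791 ≈ 4200 m/s.

Δv ≈ 4200 m/s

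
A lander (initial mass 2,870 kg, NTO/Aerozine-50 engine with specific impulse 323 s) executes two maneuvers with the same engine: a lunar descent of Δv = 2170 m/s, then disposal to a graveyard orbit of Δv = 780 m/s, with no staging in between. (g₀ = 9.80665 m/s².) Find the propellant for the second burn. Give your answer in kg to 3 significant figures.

propellant for the second burn ≈ 316 kg

v_e = Isp · g₀ = 323 × 9.80665 = 3167.5 m/s.
After the first burn: m = 2870 × exp(−2170/3167.5) = 2870 × 0.50405 = 1,446.62 kg.
After the second burn: m = 1,446.62 × exp(−780/3167.5) = 1,446.62 × 0.78173 = 1,130.87 kg.
Second-burn propellant = 1,446.62 − 1,130.87 = 315.75 kg.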